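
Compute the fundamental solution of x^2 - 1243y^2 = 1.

First expand sqrt(1243) as a continued fraction. With x_i = (sqrt(1243) + m_i)/d_i and (m_0, d_0) = (0, 1): a_0 = floor(sqrt(1243)) = 35, since 35^2 = 1225 <= 1243 < 1296 = 36^2.
Iterate m_{i+1} = d_i*a_i - m_i, d_{i+1} = (1243 - m_{i+1}^2)/d_i, a_{i+1} = floor((a_0 + m_{i+1})/d_{i+1}):
  m_1 = 1*35 - 0 = 35, d_1 = (1243 - 35^2)/1 = 18/1 = 18, a_1 = floor((35 + 35)/18) = 3.
  m_2 = 18*3 - 35 = 19, d_2 = (1243 - 19^2)/18 = 882/18 = 49, a_2 = floor((35 + 19)/49) = 1.
  m_3 = 49*1 - 19 = 30, d_3 = (1243 - 30^2)/49 = 343/49 = 7, a_3 = floor((35 + 30)/7) = 9.
  m_4 = 7*9 - 30 = 33, d_4 = (1243 - 33^2)/7 = 154/7 = 22, a_4 = floor((35 + 33)/22) = 3.
  m_5 = 22*3 - 33 = 33, d_5 = (1243 - 33^2)/22 = 154/22 = 7, a_5 = floor((35 + 33)/7) = 9.
  m_6 = 7*9 - 33 = 30, d_6 = (1243 - 30^2)/7 = 343/7 = 49, a_6 = floor((35 + 30)/49) = 1.
  m_7 = 49*1 - 30 = 19, d_7 = (1243 - 19^2)/49 = 882/49 = 18, a_7 = floor((35 + 19)/18) = 3.
  m_8 = 18*3 - 19 = 35, d_8 = (1243 - 35^2)/18 = 18/18 = 1, a_8 = floor((35 + 35)/1) = 70.
  m_9 = 1*70 - 35 = 35, d_9 = (1243 - 35^2)/1 = 18/1 = 18: (m_9, d_9) = (m_1, d_1) = (35, 18), so from here the quotients repeat a_1, ..., a_8; the period length is 8.
So sqrt(1243) = [35; (3, 1, 9, 3, 9, 1, 3, 70)] with period length k = 8.
k is even, so the fundamental solution of x^2 - 1243y^2 = 1 is (p_{k-1}, q_{k-1}) = (p_7, q_7); compute convergents through index 7.
Convergents (p_i = a_i*p_{i-1} + p_{i-2}, q_i = a_i*q_{i-1} + q_{i-2} with p_{-2}=0, p_{-1}=1, q_{-2}=1, q_{-1}=0):
  i=0: a_0=35, p_0 = 35*1 + 0 = 35, q_0 = 35*0 + 1 = 1.
  i=1: a_1=3, p_1 = 3*35 + 1 = 106, q_1 = 3*1 + 0 = 3.
  i=2: a_2=1, p_2 = 1*106 + 35 = 141, q_2 = 1*3 + 1 = 4.
  i=3: a_3=9, p_3 = 9*141 + 106 = 1375, q_3 = 9*4 + 3 = 39.
  i=4: a_4=3, p_4 = 3*1375 + 141 = 4266, q_4 = 3*39 + 4 = 121.
  i=5: a_5=9, p_5 = 9*4266 + 1375 = 39769, q_5 = 9*121 + 39 = 1128.
  i=6: a_6=1, p_6 = 1*39769 + 4266 = 44035, q_6 = 1*1128 + 121 = 1249.
  i=7: a_7=3, p_7 = 3*44035 + 39769 = 171874, q_7 = 3*1249 + 1128 = 4875.
Check: 171874^2 - 1243*4875^2 = 29540671876 - 29540671875 = 1, so (x, y) = (171874, 4875) solves the equation, and by the theorem it is the least positive solution.

(x, y) = (171874, 4875)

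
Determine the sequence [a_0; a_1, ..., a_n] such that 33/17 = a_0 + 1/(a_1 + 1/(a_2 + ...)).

[1; 1, 16]

Run the Euclidean algorithm on 33 and 17; the successive quotients are the partial quotients a_0, a_1, ... (each step inverts the fractional part left over by the previous one):
  33 = 1*17 + 16, so a_0 = 1.
  17 = 1*16 + 1, so a_1 = 1.
  16 = 16*1 + 0, so a_2 = 16.
The remainder reaches 0 after 3 divisions, so the expansion has 3 partial quotients, read off in order.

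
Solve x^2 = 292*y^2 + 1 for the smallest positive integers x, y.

(x, y) = (2281249, 133500)

First expand sqrt(292) as a continued fraction. With x_i = (sqrt(292) + m_i)/d_i and (m_0, d_0) = (0, 1): a_0 = floor(sqrt(292)) = 17, since 17^2 = 289 <= 292 < 324 = 18^2.
Iterate m_{i+1} = d_i*a_i - m_i, d_{i+1} = (292 - m_{i+1}^2)/d_i, a_{i+1} = floor((a_0 + m_{i+1})/d_{i+1}):
  m_1 = 1*17 - 0 = 17, d_1 = (292 - 17^2)/1 = 3/1 = 3, a_1 = floor((17 + 17)/3) = 11.
  m_2 = 3*11 - 17 = 16, d_2 = (292 - 16^2)/3 = 36/3 = 12, a_2 = floor((17 + 16)/12) = 2.
  m_3 = 12*2 - 16 = 8, d_3 = (292 - 8^2)/12 = 228/12 = 19, a_3 = floor((17 + 8)/19) = 1.
  m_4 = 19*1 - 8 = 11, d_4 = (292 - 11^2)/19 = 171/19 = 9, a_4 = floor((17 + 11)/9) = 3.
  m_5 = 9*3 - 11 = 16, d_5 = (292 - 16^2)/9 = 36/9 = 4, a_5 = floor((17 + 16)/4) = 8.
  m_6 = 4*8 - 16 = 16, d_6 = (292 - 16^2)/4 = 36/4 = 9, a_6 = floor((17 + 16)/9) = 3.
  m_7 = 9*3 - 16 = 11, d_7 = (292 - 11^2)/9 = 171/9 = 19, a_7 = floor((17 + 11)/19) = 1.
  m_8 = 19*1 - 11 = 8, d_8 = (292 - 8^2)/19 = 228/19 = 12, a_8 = floor((17 + 8)/12) = 2.
  m_9 = 12*2 - 8 = 16, d_9 = (292 - 16^2)/12 = 36/12 = 3, a_9 = floor((17 + 16)/3) = 11.
  m_10 = 3*11 - 16 = 17, d_10 = (292 - 17^2)/3 = 3/3 = 1, a_10 = floor((17 + 17)/1) = 34.
  m_11 = 1*34 - 17 = 17, d_11 = (292 - 17^2)/1 = 3/1 = 3: (m_11, d_11) = (m_1, d_1) = (17, 3), so from here the quotients repeat a_1, ..., a_10; the period length is 10.
So sqrt(292) = [17; (11, 2, 1, 3, 8, 3, 1, 2, 11, 34)] with period length k = 10.
k is even, so the fundamental solution of x^2 - 292y^2 = 1 is (p_{k-1}, q_{k-1}) = (p_9, q_9); compute convergents through index 9.
Convergents (p_i = a_i*p_{i-1} + p_{i-2}, q_i = a_i*q_{i-1} + q_{i-2} with p_{-2}=0, p_{-1}=1, q_{-2}=1, q_{-1}=0):
  i=0: a_0=17, p_0 = 17*1 + 0 = 17, q_0 = 17*0 + 1 = 1.
  i=1: a_1=11, p_1 = 11*17 + 1 = 188, q_1 = 11*1 + 0 = 11.
  i=2: a_2=2, p_2 = 2*188 + 17 = 393, q_2 = 2*11 + 1 = 23.
  i=3: a_3=1, p_3 = 1*393 + 188 = 581, q_3 = 1*23 + 11 = 34.
  i=4: a_4=3, p_4 = 3*581 + 393 = 2136, q_4 = 3*34 + 23 = 125.
  i=5: a_5=8, p_5 = 8*2136 + 581 = 17669, q_5 = 8*125 + 34 = 1034.
  i=6: a_6=3, p_6 = 3*17669 + 2136 = 55143, q_6 = 3*1034 + 125 = 3227.
  i=7: a_7=1, p_7 = 1*55143 + 17669 = 72812, q_7 = 1*3227 + 1034 = 4261.
  i=8: a_8=2, p_8 = 2*72812 + 55143 = 200767, q_8 = 2*4261 + 3227 = 11749.
  i=9: a_9=11, p_9 = 11*200767 + 72812 = 2281249, q_9 = 11*11749 + 4261 = 133500.
Check: 2281249^2 - 292*133500^2 = 5204097000001 - 5204097000000 = 1, so (x, y) = (2281249, 133500) solves the equation, and by the theorem it is the least positive solution.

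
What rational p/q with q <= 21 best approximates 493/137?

18/5

Expand x = 493/137 as a continued fraction with the Euclidean algorithm:
  493 = 3*137 + 82, so a_0 = 3.
  137 = 1*82 + 55, so a_1 = 1.
  82 = 1*55 + 27, so a_2 = 1.
  55 = 2*27 + 1, so a_3 = 2.
  27 = 27*1 + 0, so a_4 = 27.
so x = [3; 1, 1, 2, 27].
Convergents (p_i = a_i*p_{i-1} + p_{i-2}, q_i = a_i*q_{i-1} + q_{i-2} with p_{-2}=0, p_{-1}=1, q_{-2}=1, q_{-1}=0), until the denominator exceeds 21:
  i=0: a_0=3, p_0 = 3*1 + 0 = 3, q_0 = 3*0 + 1 = 1.
  i=1: a_1=1, p_1 = 1*3 + 1 = 4, q_1 = 1*1 + 0 = 1.
  i=2: a_2=1, p_2 = 1*4 + 3 = 7, q_2 = 1*1 + 1 = 2.
  i=3: a_3=2, p_3 = 2*7 + 4 = 18, q_3 = 2*2 + 1 = 5.
  i=4: a_4=27, p_4 = 27*18 + 7 = 493, q_4 = 27*5 + 2 = 137.
q_4 = 137 > 21, so the last convergent with denominator <= 21 is p_3/q_3 = 18/5.
The closest fraction with denominator <= 21 is either p_3/q_3 or the intermediate fraction (k*p_3 + p_2)/(k*q_3 + q_2) with the largest k >= 1 whose denominator stays <= 21; these approach x as k grows, and every other convergent or intermediate fraction in range is farther away.
Largest k: floor((21 - q_2)/q_3) = floor((21 - 2)/5) = 3.
That gives (3*18 + 7)/(3*5 + 2) = 61/17.
Compare the errors: |x - 18/5| = |493*5 - 18*137|/(137*5) = 1/685, and |x - 61/17| = |493*17 - 61*137|/(137*17) = 24/2329.
Cross-multiplying, 1*2329 = 2329 < 16440 = 24*685, so 1/685 is smaller: the convergent 18/5 is closer to x than 61/17.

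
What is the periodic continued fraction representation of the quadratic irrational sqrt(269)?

Write x_i = (sqrt(269) + m_i)/d_i with (m_0, d_0) = (0, 1). a_0 = floor(sqrt(269)) = 16, since 16^2 = 256 <= 269 < 289 = 17^2.
Iterate m_{i+1} = d_i*a_i - m_i, d_{i+1} = (269 - m_{i+1}^2)/d_i, a_{i+1} = floor((a_0 + m_{i+1})/d_{i+1}):
  m_1 = 1*16 - 0 = 16, d_1 = (269 - 16^2)/1 = 13/1 = 13, a_1 = floor((16 + 16)/13) = 2.
  m_2 = 13*2 - 16 = 10, d_2 = (269 - 10^2)/13 = 169/13 = 13, a_2 = floor((16 + 10)/13) = 2.
  m_3 = 13*2 - 10 = 16, d_3 = (269 - 16^2)/13 = 13/13 = 1, a_3 = floor((16 + 16)/1) = 32.
  m_4 = 1*32 - 16 = 16, d_4 = (269 - 16^2)/1 = 13/1 = 13: (m_4, d_4) = (m_1, d_1) = (16, 13), so from here the quotients repeat a_1, ..., a_3; the period length is 3.
Hence the expansion of sqrt(269) is a_0 = 16 followed by the repeating block 2, 2, 32 (period 3).

[16; (2, 2, 32)]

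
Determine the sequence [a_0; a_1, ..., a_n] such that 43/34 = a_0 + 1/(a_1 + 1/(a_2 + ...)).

[1; 3, 1, 3, 2]

Run the Euclidean algorithm on 43 and 34; the successive quotients are the partial quotients a_0, a_1, ... (each step inverts the fractional part left over by the previous one):
  43 = 1*34 + 9, so a_0 = 1.
  34 = 3*9 + 7, so a_1 = 3.
  9 = 1*7 + 2, so a_2 = 1.
  7 = 3*2 + 1, so a_3 = 3.
  2 = 2*1 + 0, so a_4 = 2.
The remainder reaches 0 after 5 divisions, so the expansion has 5 partial quotients, read off in order.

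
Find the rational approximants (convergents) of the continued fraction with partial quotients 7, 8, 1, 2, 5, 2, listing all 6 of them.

Using the convergent recurrence p_i = a_i*p_{i-1} + p_{i-2}, q_i = a_i*q_{i-1} + q_{i-2} with p_{-2}=0, p_{-1}=1, q_{-2}=1, q_{-1}=0:
  i=0: a_0=7, p_0 = 7*1 + 0 = 7, q_0 = 7*0 + 1 = 1.
  i=1: a_1=8, p_1 = 8*7 + 1 = 57, q_1 = 8*1 + 0 = 8.
  i=2: a_2=1, p_2 = 1*57 + 7 = 64, q_2 = 1*8 + 1 = 9.
  i=3: a_3=2, p_3 = 2*64 + 57 = 185, q_3 = 2*9 + 8 = 26.
  i=4: a_4=5, p_4 = 5*185 + 64 = 989, q_4 = 5*26 + 9 = 139.
  i=5: a_5=2, p_5 = 2*989 + 185 = 2163, q_5 = 2*139 + 26 = 304.

7/1, 57/8, 64/9, 185/26, 989/139, 2163/304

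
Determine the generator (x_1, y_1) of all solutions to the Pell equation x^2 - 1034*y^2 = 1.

First expand sqrt(1034) as a continued fraction. With x_i = (sqrt(1034) + m_i)/d_i and (m_0, d_0) = (0, 1): a_0 = floor(sqrt(1034)) = 32, since 32^2 = 1024 <= 1034 < 1089 = 33^2.
Iterate m_{i+1} = d_i*a_i - m_i, d_{i+1} = (1034 - m_{i+1}^2)/d_i, a_{i+1} = floor((a_0 + m_{i+1})/d_{i+1}):
  m_1 = 1*32 - 0 = 32, d_1 = (1034 - 32^2)/1 = 10/1 = 10, a_1 = floor((32 + 32)/10) = 6.
  m_2 = 10*6 - 32 = 28, d_2 = (1034 - 28^2)/10 = 250/10 = 25, a_2 = floor((32 + 28)/25) = 2.
  m_3 = 25*2 - 28 = 22, d_3 = (1034 - 22^2)/25 = 550/25 = 22, a_3 = floor((32 + 22)/22) = 2.
  m_4 = 22*2 - 22 = 22, d_4 = (1034 - 22^2)/22 = 550/22 = 25, a_4 = floor((32 + 22)/25) = 2.
  m_5 = 25*2 - 22 = 28, d_5 = (1034 - 28^2)/25 = 250/25 = 10, a_5 = floor((32 + 28)/10) = 6.
  m_6 = 10*6 - 28 = 32, d_6 = (1034 - 32^2)/10 = 10/10 = 1, a_6 = floor((32 + 32)/1) = 64.
  m_7 = 1*64 - 32 = 32, d_7 = (1034 - 32^2)/1 = 10/1 = 10: (m_7, d_7) = (m_1, d_1) = (32, 10), so from here the quotients repeat a_1, ..., a_6; the period length is 6.
So sqrt(1034) = [32; (6, 2, 2, 2, 6, 64)] with period length k = 6.
k is even, so the fundamental solution of x^2 - 1034y^2 = 1 is (p_{k-1}, q_{k-1}) = (p_5, q_5); compute convergents through index 5.
Convergents (p_i = a_i*p_{i-1} + p_{i-2}, q_i = a_i*q_{i-1} + q_{i-2} with p_{-2}=0, p_{-1}=1, q_{-2}=1, q_{-1}=0):
  i=0: a_0=32, p_0 = 32*1 + 0 = 32, q_0 = 32*0 + 1 = 1.
  i=1: a_1=6, p_1 = 6*32 + 1 = 193, q_1 = 6*1 + 0 = 6.
  i=2: a_2=2, p_2 = 2*193 + 32 = 418, q_2 = 2*6 + 1 = 13.
  i=3: a_3=2, p_3 = 2*418 + 193 = 1029, q_3 = 2*13 + 6 = 32.
  i=4: a_4=2, p_4 = 2*1029 + 418 = 2476, q_4 = 2*32 + 13 = 77.
  i=5: a_5=6, p_5 = 6*2476 + 1029 = 15885, q_5 = 6*77 + 32 = 494.
Check: 15885^2 - 1034*494^2 = 252333225 - 252333224 = 1, so (x, y) = (15885, 494) solves the equation, and by the theorem it is the least positive solution.

(x, y) = (15885, 494)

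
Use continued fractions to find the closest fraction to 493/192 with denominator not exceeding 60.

95/37

Expand x = 493/192 as a continued fraction with the Euclidean algorithm:
  493 = 2*192 + 109, so a_0 = 2.
  192 = 1*109 + 83, so a_1 = 1.
  109 = 1*83 + 26, so a_2 = 1.
  83 = 3*26 + 5, so a_3 = 3.
  26 = 5*5 + 1, so a_4 = 5.
  5 = 5*1 + 0, so a_5 = 5.
so x = [2; 1, 1, 3, 5, 5].
Convergents (p_i = a_i*p_{i-1} + p_{i-2}, q_i = a_i*q_{i-1} + q_{i-2} with p_{-2}=0, p_{-1}=1, q_{-2}=1, q_{-1}=0), until the denominator exceeds 60:
  i=0: a_0=2, p_0 = 2*1 + 0 = 2, q_0 = 2*0 + 1 = 1.
  i=1: a_1=1, p_1 = 1*2 + 1 = 3, q_1 = 1*1 + 0 = 1.
  i=2: a_2=1, p_2 = 1*3 + 2 = 5, q_2 = 1*1 + 1 = 2.
  i=3: a_3=3, p_3 = 3*5 + 3 = 18, q_3 = 3*2 + 1 = 7.
  i=4: a_4=5, p_4 = 5*18 + 5 = 95, q_4 = 5*7 + 2 = 37.
  i=5: a_5=5, p_5 = 5*95 + 18 = 493, q_5 = 5*37 + 7 = 192.
q_5 = 192 > 60, so the last convergent with denominator <= 60 is p_4/q_4 = 95/37.
The closest fraction with denominator <= 60 is either p_4/q_4 or the intermediate fraction (k*p_4 + p_3)/(k*q_4 + q_3) with the largest k >= 1 whose denominator stays <= 60; these approach x as k grows, and every other convergent or intermediate fraction in range is farther away.
Largest k: floor((60 - q_3)/q_4) = floor((60 - 7)/37) = 1.
That gives (1*95 + 18)/(1*37 + 7) = 113/44.
Compare the errors: |x - 95/37| = |493*37 - 95*192|/(192*37) = 1/7104, and |x - 113/44| = |493*44 - 113*192|/(192*44) = 4/8448.
Cross-multiplying, 1*8448 = 8448 < 28416 = 4*7104, so 1/7104 is smaller: the convergent 95/37 is closer to x than 113/44.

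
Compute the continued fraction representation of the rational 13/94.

[0; 7, 4, 3]

Run the Euclidean algorithm on 13 and 94; the successive quotients are the partial quotients a_0, a_1, ... (each step inverts the fractional part left over by the previous one):
  13 = 0*94 + 13, so a_0 = 0.
  94 = 7*13 + 3, so a_1 = 7.
  13 = 4*3 + 1, so a_2 = 4.
  3 = 3*1 + 0, so a_3 = 3.
The remainder reaches 0 after 4 divisions, so the expansion has 4 partial quotients, read off in order.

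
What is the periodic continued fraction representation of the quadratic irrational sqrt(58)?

Write x_i = (sqrt(58) + m_i)/d_i with (m_0, d_0) = (0, 1). a_0 = floor(sqrt(58)) = 7, since 7^2 = 49 <= 58 < 64 = 8^2.
Iterate m_{i+1} = d_i*a_i - m_i, d_{i+1} = (58 - m_{i+1}^2)/d_i, a_{i+1} = floor((a_0 + m_{i+1})/d_{i+1}):
  m_1 = 1*7 - 0 = 7, d_1 = (58 - 7^2)/1 = 9/1 = 9, a_1 = floor((7 + 7)/9) = 1.
  m_2 = 9*1 - 7 = 2, d_2 = (58 - 2^2)/9 = 54/9 = 6, a_2 = floor((7 + 2)/6) = 1.
  m_3 = 6*1 - 2 = 4, d_3 = (58 - 4^2)/6 = 42/6 = 7, a_3 = floor((7 + 4)/7) = 1.
  m_4 = 7*1 - 4 = 3, d_4 = (58 - 3^2)/7 = 49/7 = 7, a_4 = floor((7 + 3)/7) = 1.
  m_5 = 7*1 - 3 = 4, d_5 = (58 - 4^2)/7 = 42/7 = 6, a_5 = floor((7 + 4)/6) = 1.
  m_6 = 6*1 - 4 = 2, d_6 = (58 - 2^2)/6 = 54/6 = 9, a_6 = floor((7 + 2)/9) = 1.
  m_7 = 9*1 - 2 = 7, d_7 = (58 - 7^2)/9 = 9/9 = 1, a_7 = floor((7 + 7)/1) = 14.
  m_8 = 1*14 - 7 = 7, d_8 = (58 - 7^2)/1 = 9/1 = 9: (m_8, d_8) = (m_1, d_1) = (7, 9), so from here the quotients repeat a_1, ..., a_7; the period length is 7.
Hence the expansion of sqrt(58) is a_0 = 7 followed by the repeating block 1, 1, 1, 1, 1, 1, 14 (period 7).

[7; (1, 1, 1, 1, 1, 1, 14)]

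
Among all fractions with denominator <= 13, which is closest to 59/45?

17/13

Expand x = 59/45 as a continued fraction with the Euclidean algorithm:
  59 = 1*45 + 14, so a_0 = 1.
  45 = 3*14 + 3, so a_1 = 3.
  14 = 4*3 + 2, so a_2 = 4.
  3 = 1*2 + 1, so a_3 = 1.
  2 = 2*1 + 0, so a_4 = 2.
so x = [1; 3, 4, 1, 2].
Convergents (p_i = a_i*p_{i-1} + p_{i-2}, q_i = a_i*q_{i-1} + q_{i-2} with p_{-2}=0, p_{-1}=1, q_{-2}=1, q_{-1}=0), until the denominator exceeds 13:
  i=0: a_0=1, p_0 = 1*1 + 0 = 1, q_0 = 1*0 + 1 = 1.
  i=1: a_1=3, p_1 = 3*1 + 1 = 4, q_1 = 3*1 + 0 = 3.
  i=2: a_2=4, p_2 = 4*4 + 1 = 17, q_2 = 4*3 + 1 = 13.
  i=3: a_3=1, p_3 = 1*17 + 4 = 21, q_3 = 1*13 + 3 = 16.
q_3 = 16 > 13, so the last convergent with denominator <= 13 is p_2/q_2 = 17/13.
The closest fraction with denominator <= 13 is either p_2/q_2 or the intermediate fraction (k*p_2 + p_1)/(k*q_2 + q_1) with the largest k >= 1 whose denominator stays <= 13; these approach x as k grows, and every other convergent or intermediate fraction in range is farther away.
Largest k: floor((13 - q_1)/q_2) = floor((13 - 3)/13) = 0.
Since k = 0, no intermediate fraction beyond p_2/q_2 has denominator <= 13, so the convergent 17/13 is the closest (its error is |59*13 - 17*45|/(45*13) = 2/585).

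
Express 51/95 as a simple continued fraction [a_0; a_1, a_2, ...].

[0; 1, 1, 6, 3, 2]

Run the Euclidean algorithm on 51 and 95; the successive quotients are the partial quotients a_0, a_1, ... (each step inverts the fractional part left over by the previous one):
  51 = 0*95 + 51, so a_0 = 0.
  95 = 1*51 + 44, so a_1 = 1.
  51 = 1*44 + 7, so a_2 = 1.
  44 = 6*7 + 2, so a_3 = 6.
  7 = 3*2 + 1, so a_4 = 3.
  2 = 2*1 + 0, so a_5 = 2.
The remainder reaches 0 after 6 divisions, so the expansion has 6 partial quotients, read off in order.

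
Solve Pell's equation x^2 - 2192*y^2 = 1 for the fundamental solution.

(x, y) = (6083073, 129928)

First expand sqrt(2192) as a continued fraction. With x_i = (sqrt(2192) + m_i)/d_i and (m_0, d_0) = (0, 1): a_0 = floor(sqrt(2192)) = 46, since 46^2 = 2116 <= 2192 < 2209 = 47^2.
Iterate m_{i+1} = d_i*a_i - m_i, d_{i+1} = (2192 - m_{i+1}^2)/d_i, a_{i+1} = floor((a_0 + m_{i+1})/d_{i+1}):
  m_1 = 1*46 - 0 = 46, d_1 = (2192 - 46^2)/1 = 76/1 = 76, a_1 = floor((46 + 46)/76) = 1.
  m_2 = 76*1 - 46 = 30, d_2 = (2192 - 30^2)/76 = 1292/76 = 17, a_2 = floor((46 + 30)/17) = 4.
  m_3 = 17*4 - 30 = 38, d_3 = (2192 - 38^2)/17 = 748/17 = 44, a_3 = floor((46 + 38)/44) = 1.
  m_4 = 44*1 - 38 = 6, d_4 = (2192 - 6^2)/44 = 2156/44 = 49, a_4 = floor((46 + 6)/49) = 1.
  m_5 = 49*1 - 6 = 43, d_5 = (2192 - 43^2)/49 = 343/49 = 7, a_5 = floor((46 + 43)/7) = 12.
  m_6 = 7*12 - 43 = 41, d_6 = (2192 - 41^2)/7 = 511/7 = 73, a_6 = floor((46 + 41)/73) = 1.
  m_7 = 73*1 - 41 = 32, d_7 = (2192 - 32^2)/73 = 1168/73 = 16, a_7 = floor((46 + 32)/16) = 4.
  m_8 = 16*4 - 32 = 32, d_8 = (2192 - 32^2)/16 = 1168/16 = 73, a_8 = floor((46 + 32)/73) = 1.
  m_9 = 73*1 - 32 = 41, d_9 = (2192 - 41^2)/73 = 511/73 = 7, a_9 = floor((46 + 41)/7) = 12.
  m_10 = 7*12 - 41 = 43, d_10 = (2192 - 43^2)/7 = 343/7 = 49, a_10 = floor((46 + 43)/49) = 1.
  m_11 = 49*1 - 43 = 6, d_11 = (2192 - 6^2)/49 = 2156/49 = 44, a_11 = floor((46 + 6)/44) = 1.
  m_12 = 44*1 - 6 = 38, d_12 = (2192 - 38^2)/44 = 748/44 = 17, a_12 = floor((46 + 38)/17) = 4.
  m_13 = 17*4 - 38 = 30, d_13 = (2192 - 30^2)/17 = 1292/17 = 76, a_13 = floor((46 + 30)/76) = 1.
  m_14 = 76*1 - 30 = 46, d_14 = (2192 - 46^2)/76 = 76/76 = 1, a_14 = floor((46 + 46)/1) = 92.
  m_15 = 1*92 - 46 = 46, d_15 = (2192 - 46^2)/1 = 76/1 = 76: (m_15, d_15) = (m_1, d_1) = (46, 76), so from here the quotients repeat a_1, ..., a_14; the period length is 14.
So sqrt(2192) = [46; (1, 4, 1, 1, 12, 1, 4, 1, 12, 1, 1, 4, 1, 92)] with period length k = 14.
k is even, so the fundamental solution of x^2 - 2192y^2 = 1 is (p_{k-1}, q_{k-1}) = (p_13, q_13); compute convergents through index 13.
Convergents (p_i = a_i*p_{i-1} + p_{i-2}, q_i = a_i*q_{i-1} + q_{i-2} with p_{-2}=0, p_{-1}=1, q_{-2}=1, q_{-1}=0):
  i=0: a_0=46, p_0 = 46*1 + 0 = 46, q_0 = 46*0 + 1 = 1.
  i=1: a_1=1, p_1 = 1*46 + 1 = 47, q_1 = 1*1 + 0 = 1.
  i=2: a_2=4, p_2 = 4*47 + 46 = 234, q_2 = 4*1 + 1 = 5.
  i=3: a_3=1, p_3 = 1*234 + 47 = 281, q_3 = 1*5 + 1 = 6.
  i=4: a_4=1, p_4 = 1*281 + 234 = 515, q_4 = 1*6 + 5 = 11.
  i=5: a_5=12, p_5 = 12*515 + 281 = 6461, q_5 = 12*11 + 6 = 138.
  i=6: a_6=1, p_6 = 1*6461 + 515 = 6976, q_6 = 1*138 + 11 = 149.
  i=7: a_7=4, p_7 = 4*6976 + 6461 = 34365, q_7 = 4*149 + 138 = 734.
  i=8: a_8=1, p_8 = 1*34365 + 6976 = 41341, q_8 = 1*734 + 149 = 883.
  i=9: a_9=12, p_9 = 12*41341 + 34365 = 530457, q_9 = 12*883 + 734 = 11330.
  i=10: a_10=1, p_10 = 1*530457 + 41341 = 571798, q_10 = 1*11330 + 883 = 12213.
  i=11: a_11=1, p_11 = 1*571798 + 530457 = 1102255, q_11 = 1*12213 + 11330 = 23543.
  i=12: a_12=4, p_12 = 4*1102255 + 571798 = 4980818, q_12 = 4*23543 + 12213 = 106385.
  i=13: a_13=1, p_13 = 1*4980818 + 1102255 = 6083073, q_13 = 1*106385 + 23543 = 129928.
Check: 6083073^2 - 2192*129928^2 = 37003777123329 - 37003777123328 = 1, so (x, y) = (6083073, 129928) solves the equation, and by the theorem it is the least positive solution.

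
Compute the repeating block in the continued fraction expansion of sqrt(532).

[23; (15, 2, 1, 4, 2, 4, 1, 2, 15, 46)]

Write x_i = (sqrt(532) + m_i)/d_i with (m_0, d_0) = (0, 1). a_0 = floor(sqrt(532)) = 23, since 23^2 = 529 <= 532 < 576 = 24^2.
Iterate m_{i+1} = d_i*a_i - m_i, d_{i+1} = (532 - m_{i+1}^2)/d_i, a_{i+1} = floor((a_0 + m_{i+1})/d_{i+1}):
  m_1 = 1*23 - 0 = 23, d_1 = (532 - 23^2)/1 = 3/1 = 3, a_1 = floor((23 + 23)/3) = 15.
  m_2 = 3*15 - 23 = 22, d_2 = (532 - 22^2)/3 = 48/3 = 16, a_2 = floor((23 + 22)/16) = 2.
  m_3 = 16*2 - 22 = 10, d_3 = (532 - 10^2)/16 = 432/16 = 27, a_3 = floor((23 + 10)/27) = 1.
  m_4 = 27*1 - 10 = 17, d_4 = (532 - 17^2)/27 = 243/27 = 9, a_4 = floor((23 + 17)/9) = 4.
  m_5 = 9*4 - 17 = 19, d_5 = (532 - 19^2)/9 = 171/9 = 19, a_5 = floor((23 + 19)/19) = 2.
  m_6 = 19*2 - 19 = 19, d_6 = (532 - 19^2)/19 = 171/19 = 9, a_6 = floor((23 + 19)/9) = 4.
  m_7 = 9*4 - 19 = 17, d_7 = (532 - 17^2)/9 = 243/9 = 27, a_7 = floor((23 + 17)/27) = 1.
  m_8 = 27*1 - 17 = 10, d_8 = (532 - 10^2)/27 = 432/27 = 16, a_8 = floor((23 + 10)/16) = 2.
  m_9 = 16*2 - 10 = 22, d_9 = (532 - 22^2)/16 = 48/16 = 3, a_9 = floor((23 + 22)/3) = 15.
  m_10 = 3*15 - 22 = 23, d_10 = (532 - 23^2)/3 = 3/3 = 1, a_10 = floor((23 + 23)/1) = 46.
  m_11 = 1*46 - 23 = 23, d_11 = (532 - 23^2)/1 = 3/1 = 3: (m_11, d_11) = (m_1, d_1) = (23, 3), so from here the quotients repeat a_1, ..., a_10; the period length is 10.
Hence the expansion of sqrt(532) is a_0 = 23 followed by the repeating block 15, 2, 1, 4, 2, 4, 1, 2, 15, 46 (period 10).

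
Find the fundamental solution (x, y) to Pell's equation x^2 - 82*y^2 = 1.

First expand sqrt(82) as a continued fraction. With x_i = (sqrt(82) + m_i)/d_i and (m_0, d_0) = (0, 1): a_0 = floor(sqrt(82)) = 9, since 9^2 = 81 <= 82 < 100 = 10^2.
Iterate m_{i+1} = d_i*a_i - m_i, d_{i+1} = (82 - m_{i+1}^2)/d_i, a_{i+1} = floor((a_0 + m_{i+1})/d_{i+1}):
  m_1 = 1*9 - 0 = 9, d_1 = (82 - 9^2)/1 = 1/1 = 1, a_1 = floor((9 + 9)/1) = 18.
  m_2 = 1*18 - 9 = 9, d_2 = (82 - 9^2)/1 = 1/1 = 1: (m_2, d_2) = (m_1, d_1) = (9, 1), so from here the quotient a_1 repeats; the period length is 1.
So sqrt(82) = [9; (18)] with period length k = 1.
k is odd, so (p_{k-1}, q_{k-1}) only solves x^2 - 82y^2 = -1 and the fundamental solution of x^2 - 82y^2 = 1 is (p_{2k-1}, q_{2k-1}) = (p_1, q_1); compute convergents through index 1, running through the period twice.
Convergents (p_i = a_i*p_{i-1} + p_{i-2}, q_i = a_i*q_{i-1} + q_{i-2} with p_{-2}=0, p_{-1}=1, q_{-2}=1, q_{-1}=0):
  i=0: a_0=9, p_0 = 9*1 + 0 = 9, q_0 = 9*0 + 1 = 1.
  i=1: a_1=18, p_1 = 18*9 + 1 = 163, q_1 = 18*1 + 0 = 18.
Indeed p_0^2 - 82*q_0^2 = 81 - 82 = -1, not +1.
Check: 163^2 - 82*18^2 = 26569 - 26568 = 1, so (x, y) = (163, 18) solves the equation, and by the theorem it is the least positive solution.

(x, y) = (163, 18)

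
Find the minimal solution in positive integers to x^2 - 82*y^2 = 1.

First expand sqrt(82) as a continued fraction. With x_i = (sqrt(82) + m_i)/d_i and (m_0, d_0) = (0, 1): a_0 = floor(sqrt(82)) = 9, since 9^2 = 81 <= 82 < 100 = 10^2.
Iterate m_{i+1} = d_i*a_i - m_i, d_{i+1} = (82 - m_{i+1}^2)/d_i, a_{i+1} = floor((a_0 + m_{i+1})/d_{i+1}):
  m_1 = 1*9 - 0 = 9, d_1 = (82 - 9^2)/1 = 1/1 = 1, a_1 = floor((9 + 9)/1) = 18.
  m_2 = 1*18 - 9 = 9, d_2 = (82 - 9^2)/1 = 1/1 = 1: (m_2, d_2) = (m_1, d_1) = (9, 1), so from here the quotient a_1 repeats; the period length is 1.
So sqrt(82) = [9; (18)] with period length k = 1.
k is odd, so (p_{k-1}, q_{k-1}) only solves x^2 - 82y^2 = -1 and the fundamental solution of x^2 - 82y^2 = 1 is (p_{2k-1}, q_{2k-1}) = (p_1, q_1); compute convergents through index 1, running through the period twice.
Convergents (p_i = a_i*p_{i-1} + p_{i-2}, q_i = a_i*q_{i-1} + q_{i-2} with p_{-2}=0, p_{-1}=1, q_{-2}=1, q_{-1}=0):
  i=0: a_0=9, p_0 = 9*1 + 0 = 9, q_0 = 9*0 + 1 = 1.
  i=1: a_1=18, p_1 = 18*9 + 1 = 163, q_1 = 18*1 + 0 = 18.
Indeed p_0^2 - 82*q_0^2 = 81 - 82 = -1, not +1.
Check: 163^2 - 82*18^2 = 26569 - 26568 = 1, so (x, y) = (163, 18) solves the equation, and by the theorem it is the least positive solution.

(x, y) = (163, 18)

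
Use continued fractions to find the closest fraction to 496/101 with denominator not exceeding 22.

Expand x = 496/101 as a continued fraction with the Euclidean algorithm:
  496 = 4*101 + 92, so a_0 = 4.
  101 = 1*92 + 9, so a_1 = 1.
  92 = 10*9 + 2, so a_2 = 10.
  9 = 4*2 + 1, so a_3 = 4.
  2 = 2*1 + 0, so a_4 = 2.
so x = [4; 1, 10, 4, 2].
Convergents (p_i = a_i*p_{i-1} + p_{i-2}, q_i = a_i*q_{i-1} + q_{i-2} with p_{-2}=0, p_{-1}=1, q_{-2}=1, q_{-1}=0), until the denominator exceeds 22:
  i=0: a_0=4, p_0 = 4*1 + 0 = 4, q_0 = 4*0 + 1 = 1.
  i=1: a_1=1, p_1 = 1*4 + 1 = 5, q_1 = 1*1 + 0 = 1.
  i=2: a_2=10, p_2 = 10*5 + 4 = 54, q_2 = 10*1 + 1 = 11.
  i=3: a_3=4, p_3 = 4*54 + 5 = 221, q_3 = 4*11 + 1 = 45.
q_3 = 45 > 22, so the last convergent with denominator <= 22 is p_2/q_2 = 54/11.
The closest fraction with denominator <= 22 is either p_2/q_2 or the intermediate fraction (k*p_2 + p_1)/(k*q_2 + q_1) with the largest k >= 1 whose denominator stays <= 22; these approach x as k grows, and every other convergent or intermediate fraction in range is farther away.
Largest k: floor((22 - q_1)/q_2) = floor((22 - 1)/11) = 1.
That gives (1*54 + 5)/(1*11 + 1) = 59/12.
Compare the errors: |x - 54/11| = |496*11 - 54*101|/(101*11) = 2/1111, and |x - 59/12| = |496*12 - 59*101|/(101*12) = 7/1212.
Cross-multiplying, 2*1212 = 2424 < 7777 = 7*1111, so 2/1111 is smaller: the convergent 54/11 is closer to x than 59/12.

54/11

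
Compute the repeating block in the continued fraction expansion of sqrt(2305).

Write x_i = (sqrt(2305) + m_i)/d_i with (m_0, d_0) = (0, 1). a_0 = floor(sqrt(2305)) = 48, since 48^2 = 2304 <= 2305 < 2401 = 49^2.
Iterate m_{i+1} = d_i*a_i - m_i, d_{i+1} = (2305 - m_{i+1}^2)/d_i, a_{i+1} = floor((a_0 + m_{i+1})/d_{i+1}):
  m_1 = 1*48 - 0 = 48, d_1 = (2305 - 48^2)/1 = 1/1 = 1, a_1 = floor((48 + 48)/1) = 96.
  m_2 = 1*96 - 48 = 48, d_2 = (2305 - 48^2)/1 = 1/1 = 1: (m_2, d_2) = (m_1, d_1) = (48, 1), so from here the quotient a_1 repeats; the period length is 1.
Hence the expansion of sqrt(2305) is a_0 = 48 followed by the repeating block 96 (period 1).

[48; (96)]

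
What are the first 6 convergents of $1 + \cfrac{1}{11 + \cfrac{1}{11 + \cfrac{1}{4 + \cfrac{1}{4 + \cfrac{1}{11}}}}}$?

1/1, 12/11, 133/122, 544/499, 2309/2118, 25943/23797

Using the convergent recurrence p_i = a_i*p_{i-1} + p_{i-2}, q_i = a_i*q_{i-1} + q_{i-2} with p_{-2}=0, p_{-1}=1, q_{-2}=1, q_{-1}=0:
  i=0: a_0=1, p_0 = 1*1 + 0 = 1, q_0 = 1*0 + 1 = 1.
  i=1: a_1=11, p_1 = 11*1 + 1 = 12, q_1 = 11*1 + 0 = 11.
  i=2: a_2=11, p_2 = 11*12 + 1 = 133, q_2 = 11*11 + 1 = 122.
  i=3: a_3=4, p_3 = 4*133 + 12 = 544, q_3 = 4*122 + 11 = 499.
  i=4: a_4=4, p_4 = 4*544 + 133 = 2309, q_4 = 4*499 + 122 = 2118.
  i=5: a_5=11, p_5 = 11*2309 + 544 = 25943, q_5 = 11*2118 + 499 = 23797.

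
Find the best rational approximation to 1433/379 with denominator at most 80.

Expand x = 1433/379 as a continued fraction with the Euclidean algorithm:
  1433 = 3*379 + 296, so a_0 = 3.
  379 = 1*296 + 83, so a_1 = 1.
  296 = 3*83 + 47, so a_2 = 3.
  83 = 1*47 + 36, so a_3 = 1.
  47 = 1*36 + 11, so a_4 = 1.
  36 = 3*11 + 3, so a_5 = 3.
  11 = 3*3 + 2, so a_6 = 3.
  3 = 1*2 + 1, so a_7 = 1.
  2 = 2*1 + 0, so a_8 = 2.
so x = [3; 1, 3, 1, 1, 3, 3, 1, 2].
Convergents (p_i = a_i*p_{i-1} + p_{i-2}, q_i = a_i*q_{i-1} + q_{i-2} with p_{-2}=0, p_{-1}=1, q_{-2}=1, q_{-1}=0), until the denominator exceeds 80:
  i=0: a_0=3, p_0 = 3*1 + 0 = 3, q_0 = 3*0 + 1 = 1.
  i=1: a_1=1, p_1 = 1*3 + 1 = 4, q_1 = 1*1 + 0 = 1.
  i=2: a_2=3, p_2 = 3*4 + 3 = 15, q_2 = 3*1 + 1 = 4.
  i=3: a_3=1, p_3 = 1*15 + 4 = 19, q_3 = 1*4 + 1 = 5.
  i=4: a_4=1, p_4 = 1*19 + 15 = 34, q_4 = 1*5 + 4 = 9.
  i=5: a_5=3, p_5 = 3*34 + 19 = 121, q_5 = 3*9 + 5 = 32.
  i=6: a_6=3, p_6 = 3*121 + 34 = 397, q_6 = 3*32 + 9 = 105.
q_6 = 105 > 80, so the last convergent with denominator <= 80 is p_5/q_5 = 121/32.
The closest fraction with denominator <= 80 is either p_5/q_5 or the intermediate fraction (k*p_5 + p_4)/(k*q_5 + q_4) with the largest k >= 1 whose denominator stays <= 80; these approach x as k grows, and every other convergent or intermediate fraction in range is farther away.
Largest k: floor((80 - q_4)/q_5) = floor((80 - 9)/32) = 2.
That gives (2*121 + 34)/(2*32 + 9) = 276/73.
Compare the errors: |x - 121/32| = |1433*32 - 121*379|/(379*32) = 3/12128, and |x - 276/73| = |1433*73 - 276*379|/(379*73) = 5/27667.
Cross-multiplying, 5*12128 = 60640 < 83001 = 3*27667, so 5/27667 is smaller: the intermediate fraction 276/73 is closer to x than 121/32.

276/73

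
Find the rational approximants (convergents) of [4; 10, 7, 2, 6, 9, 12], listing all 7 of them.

Using the convergent recurrence p_i = a_i*p_{i-1} + p_{i-2}, q_i = a_i*q_{i-1} + q_{i-2} with p_{-2}=0, p_{-1}=1, q_{-2}=1, q_{-1}=0:
  i=0: a_0=4, p_0 = 4*1 + 0 = 4, q_0 = 4*0 + 1 = 1.
  i=1: a_1=10, p_1 = 10*4 + 1 = 41, q_1 = 10*1 + 0 = 10.
  i=2: a_2=7, p_2 = 7*41 + 4 = 291, q_2 = 7*10 + 1 = 71.
  i=3: a_3=2, p_3 = 2*291 + 41 = 623, q_3 = 2*71 + 10 = 152.
  i=4: a_4=6, p_4 = 6*623 + 291 = 4029, q_4 = 6*152 + 71 = 983.
  i=5: a_5=9, p_5 = 9*4029 + 623 = 36884, q_5 = 9*983 + 152 = 8999.
  i=6: a_6=12, p_6 = 12*36884 + 4029 = 446637, q_6 = 12*8999 + 983 = 108971.

4/1, 41/10, 291/71, 623/152, 4029/983, 36884/8999, 446637/108971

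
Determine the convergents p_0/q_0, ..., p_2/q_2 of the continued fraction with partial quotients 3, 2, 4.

Using the convergent recurrence p_i = a_i*p_{i-1} + p_{i-2}, q_i = a_i*q_{i-1} + q_{i-2} with p_{-2}=0, p_{-1}=1, q_{-2}=1, q_{-1}=0:
  i=0: a_0=3, p_0 = 3*1 + 0 = 3, q_0 = 3*0 + 1 = 1.
  i=1: a_1=2, p_1 = 2*3 + 1 = 7, q_1 = 2*1 + 0 = 2.
  i=2: a_2=4, p_2 = 4*7 + 3 = 31, q_2 = 4*2 + 1 = 9.

3/1, 7/2, 31/9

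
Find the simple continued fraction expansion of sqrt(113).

Write x_i = (sqrt(113) + m_i)/d_i with (m_0, d_0) = (0, 1). a_0 = floor(sqrt(113)) = 10, since 10^2 = 100 <= 113 < 121 = 11^2.
Iterate m_{i+1} = d_i*a_i - m_i, d_{i+1} = (113 - m_{i+1}^2)/d_i, a_{i+1} = floor((a_0 + m_{i+1})/d_{i+1}):
  m_1 = 1*10 - 0 = 10, d_1 = (113 - 10^2)/1 = 13/1 = 13, a_1 = floor((10 + 10)/13) = 1.
  m_2 = 13*1 - 10 = 3, d_2 = (113 - 3^2)/13 = 104/13 = 8, a_2 = floor((10 + 3)/8) = 1.
  m_3 = 8*1 - 3 = 5, d_3 = (113 - 5^2)/8 = 88/8 = 11, a_3 = floor((10 + 5)/11) = 1.
  m_4 = 11*1 - 5 = 6, d_4 = (113 - 6^2)/11 = 77/11 = 7, a_4 = floor((10 + 6)/7) = 2.
  m_5 = 7*2 - 6 = 8, d_5 = (113 - 8^2)/7 = 49/7 = 7, a_5 = floor((10 + 8)/7) = 2.
  m_6 = 7*2 - 8 = 6, d_6 = (113 - 6^2)/7 = 77/7 = 11, a_6 = floor((10 + 6)/11) = 1.
  m_7 = 11*1 - 6 = 5, d_7 = (113 - 5^2)/11 = 88/11 = 8, a_7 = floor((10 + 5)/8) = 1.
  m_8 = 8*1 - 5 = 3, d_8 = (113 - 3^2)/8 = 104/8 = 13, a_8 = floor((10 + 3)/13) = 1.
  m_9 = 13*1 - 3 = 10, d_9 = (113 - 10^2)/13 = 13/13 = 1, a_9 = floor((10 + 10)/1) = 20.
  m_10 = 1*20 - 10 = 10, d_10 = (113 - 10^2)/1 = 13/1 = 13: (m_10, d_10) = (m_1, d_1) = (10, 13), so from here the quotients repeat a_1, ..., a_9; the period length is 9.
Hence the expansion of sqrt(113) is a_0 = 10 followed by the repeating block 1, 1, 1, 2, 2, 1, 1, 1, 20 (period 9).

[10; (1, 1, 1, 2, 2, 1, 1, 1, 20)]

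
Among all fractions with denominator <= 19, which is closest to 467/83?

45/8

Expand x = 467/83 as a continued fraction with the Euclidean algorithm:
  467 = 5*83 + 52, so a_0 = 5.
  83 = 1*52 + 31, so a_1 = 1.
  52 = 1*31 + 21, so a_2 = 1.
  31 = 1*21 + 10, so a_3 = 1.
  21 = 2*10 + 1, so a_4 = 2.
  10 = 10*1 + 0, so a_5 = 10.
so x = [5; 1, 1, 1, 2, 10].
Convergents (p_i = a_i*p_{i-1} + p_{i-2}, q_i = a_i*q_{i-1} + q_{i-2} with p_{-2}=0, p_{-1}=1, q_{-2}=1, q_{-1}=0), until the denominator exceeds 19:
  i=0: a_0=5, p_0 = 5*1 + 0 = 5, q_0 = 5*0 + 1 = 1.
  i=1: a_1=1, p_1 = 1*5 + 1 = 6, q_1 = 1*1 + 0 = 1.
  i=2: a_2=1, p_2 = 1*6 + 5 = 11, q_2 = 1*1 + 1 = 2.
  i=3: a_3=1, p_3 = 1*11 + 6 = 17, q_3 = 1*2 + 1 = 3.
  i=4: a_4=2, p_4 = 2*17 + 11 = 45, q_4 = 2*3 + 2 = 8.
  i=5: a_5=10, p_5 = 10*45 + 17 = 467, q_5 = 10*8 + 3 = 83.
q_5 = 83 > 19, so the last convergent with denominator <= 19 is p_4/q_4 = 45/8.
The closest fraction with denominator <= 19 is either p_4/q_4 or the intermediate fraction (k*p_4 + p_3)/(k*q_4 + q_3) with the largest k >= 1 whose denominator stays <= 19; these approach x as k grows, and every other convergent or intermediate fraction in range is farther away.
Largest k: floor((19 - q_3)/q_4) = floor((19 - 3)/8) = 2.
That gives (2*45 + 17)/(2*8 + 3) = 107/19.
Compare the errors: |x - 45/8| = |467*8 - 45*83|/(83*8) = 1/664, and |x - 107/19| = |467*19 - 107*83|/(83*19) = 8/1577.
Cross-multiplying, 1*1577 = 1577 < 5312 = 8*664, so 1/664 is smaller: the convergent 45/8 is closer to x than 107/19.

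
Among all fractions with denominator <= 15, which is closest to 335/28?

Expand x = 335/28 as a continued fraction with the Euclidean algorithm:
  335 = 11*28 + 27, so a_0 = 11.
  28 = 1*27 + 1, so a_1 = 1.
  27 = 27*1 + 0, so a_2 = 27.
so x = [11; 1, 27].
Convergents (p_i = a_i*p_{i-1} + p_{i-2}, q_i = a_i*q_{i-1} + q_{i-2} with p_{-2}=0, p_{-1}=1, q_{-2}=1, q_{-1}=0), until the denominator exceeds 15:
  i=0: a_0=11, p_0 = 11*1 + 0 = 11, q_0 = 11*0 + 1 = 1.
  i=1: a_1=1, p_1 = 1*11 + 1 = 12, q_1 = 1*1 + 0 = 1.
  i=2: a_2=27, p_2 = 27*12 + 11 = 335, q_2 = 27*1 + 1 = 28.
q_2 = 28 > 15, so the last convergent with denominator <= 15 is p_1/q_1 = 12/1.
The closest fraction with denominator <= 15 is either p_1/q_1 or the intermediate fraction (k*p_1 + p_0)/(k*q_1 + q_0) with the largest k >= 1 whose denominator stays <= 15; these approach x as k grows, and every other convergent or intermediate fraction in range is farther away.
Largest k: floor((15 - q_0)/q_1) = floor((15 - 1)/1) = 14.
That gives (14*12 + 11)/(14*1 + 1) = 179/15.
Compare the errors: |x - 12/1| = |335*1 - 12*28|/(28*1) = 1/28, and |x - 179/15| = |335*15 - 179*28|/(28*15) = 13/420.
Cross-multiplying, 13*28 = 364 < 420 = 1*420, so 13/420 is smaller: the intermediate fraction 179/15 is closer to x than 12/1.

179/15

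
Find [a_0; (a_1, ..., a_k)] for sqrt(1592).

[39; (1, 8, 1, 78)]

Write x_i = (sqrt(1592) + m_i)/d_i with (m_0, d_0) = (0, 1). a_0 = floor(sqrt(1592)) = 39, since 39^2 = 1521 <= 1592 < 1600 = 40^2.
Iterate m_{i+1} = d_i*a_i - m_i, d_{i+1} = (1592 - m_{i+1}^2)/d_i, a_{i+1} = floor((a_0 + m_{i+1})/d_{i+1}):
  m_1 = 1*39 - 0 = 39, d_1 = (1592 - 39^2)/1 = 71/1 = 71, a_1 = floor((39 + 39)/71) = 1.
  m_2 = 71*1 - 39 = 32, d_2 = (1592 - 32^2)/71 = 568/71 = 8, a_2 = floor((39 + 32)/8) = 8.
  m_3 = 8*8 - 32 = 32, d_3 = (1592 - 32^2)/8 = 568/8 = 71, a_3 = floor((39 + 32)/71) = 1.
  m_4 = 71*1 - 32 = 39, d_4 = (1592 - 39^2)/71 = 71/71 = 1, a_4 = floor((39 + 39)/1) = 78.
  m_5 = 1*78 - 39 = 39, d_5 = (1592 - 39^2)/1 = 71/1 = 71: (m_5, d_5) = (m_1, d_1) = (39, 71), so from here the quotients repeat a_1, ..., a_4; the period length is 4.
Hence the expansion of sqrt(1592) is a_0 = 39 followed by the repeating block 1, 8, 1, 78 (period 4).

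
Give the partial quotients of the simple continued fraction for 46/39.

Run the Euclidean algorithm on 46 and 39; the successive quotients are the partial quotients a_0, a_1, ... (each step inverts the fractional part left over by the previous one):
  46 = 1*39 + 7, so a_0 = 1.
  39 = 5*7 + 4, so a_1 = 5.
  7 = 1*4 + 3, so a_2 = 1.
  4 = 1*3 + 1, so a_3 = 1.
  3 = 3*1 + 0, so a_4 = 3.
The remainder reaches 0 after 5 divisions, so the expansion has 5 partial quotients, read off in order.

[1; 5, 1, 1, 3]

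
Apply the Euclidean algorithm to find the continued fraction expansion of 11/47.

[0; 4, 3, 1, 2]

Run the Euclidean algorithm on 11 and 47; the successive quotients are the partial quotients a_0, a_1, ... (each step inverts the fractional part left over by the previous one):
  11 = 0*47 + 11, so a_0 = 0.
  47 = 4*11 + 3, so a_1 = 4.
  11 = 3*3 + 2, so a_2 = 3.
  3 = 1*2 + 1, so a_3 = 1.
  2 = 2*1 + 0, so a_4 = 2.
The remainder reaches 0 after 5 divisions, so the expansion has 5 partial quotients, read off in order.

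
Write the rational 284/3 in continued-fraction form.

[94; 1, 2]

Run the Euclidean algorithm on 284 and 3; the successive quotients are the partial quotients a_0, a_1, ... (each step inverts the fractional part left over by the previous one):
  284 = 94*3 + 2, so a_0 = 94.
  3 = 1*2 + 1, so a_1 = 1.
  2 = 2*1 + 0, so a_2 = 2.
The remainder reaches 0 after 3 divisions, so the expansion has 3 partial quotients, read off in order.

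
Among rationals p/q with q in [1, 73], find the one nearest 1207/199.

Expand x = 1207/199 as a continued fraction with the Euclidean algorithm:
  1207 = 6*199 + 13, so a_0 = 6.
  199 = 15*13 + 4, so a_1 = 15.
  13 = 3*4 + 1, so a_2 = 3.
  4 = 4*1 + 0, so a_3 = 4.
so x = [6; 15, 3, 4].
Convergents (p_i = a_i*p_{i-1} + p_{i-2}, q_i = a_i*q_{i-1} + q_{i-2} with p_{-2}=0, p_{-1}=1, q_{-2}=1, q_{-1}=0), until the denominator exceeds 73:
  i=0: a_0=6, p_0 = 6*1 + 0 = 6, q_0 = 6*0 + 1 = 1.
  i=1: a_1=15, p_1 = 15*6 + 1 = 91, q_1 = 15*1 + 0 = 15.
  i=2: a_2=3, p_2 = 3*91 + 6 = 279, q_2 = 3*15 + 1 = 46.
  i=3: a_3=4, p_3 = 4*279 + 91 = 1207, q_3 = 4*46 + 15 = 199.
q_3 = 199 > 73, so the last convergent with denominator <= 73 is p_2/q_2 = 279/46.
The closest fraction with denominator <= 73 is either p_2/q_2 or the intermediate fraction (k*p_2 + p_1)/(k*q_2 + q_1) with the largest k >= 1 whose denominator stays <= 73; these approach x as k grows, and every other convergent or intermediate fraction in range is farther away.
Largest k: floor((73 - q_1)/q_2) = floor((73 - 15)/46) = 1.
That gives (1*279 + 91)/(1*46 + 15) = 370/61.
Compare the errors: |x - 279/46| = |1207*46 - 279*199|/(199*46) = 1/9154, and |x - 370/61| = |1207*61 - 370*199|/(199*61) = 3/12139.
Cross-multiplying, 1*12139 = 12139 < 27462 = 3*9154, so 1/9154 is smaller: the convergent 279/46 is closer to x than 370/61.

279/46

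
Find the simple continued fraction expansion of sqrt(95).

[9; (1, 2, 1, 18)]

Write x_i = (sqrt(95) + m_i)/d_i with (m_0, d_0) = (0, 1). a_0 = floor(sqrt(95)) = 9, since 9^2 = 81 <= 95 < 100 = 10^2.
Iterate m_{i+1} = d_i*a_i - m_i, d_{i+1} = (95 - m_{i+1}^2)/d_i, a_{i+1} = floor((a_0 + m_{i+1})/d_{i+1}):
  m_1 = 1*9 - 0 = 9, d_1 = (95 - 9^2)/1 = 14/1 = 14, a_1 = floor((9 + 9)/14) = 1.
  m_2 = 14*1 - 9 = 5, d_2 = (95 - 5^2)/14 = 70/14 = 5, a_2 = floor((9 + 5)/5) = 2.
  m_3 = 5*2 - 5 = 5, d_3 = (95 - 5^2)/5 = 70/5 = 14, a_3 = floor((9 + 5)/14) = 1.
  m_4 = 14*1 - 5 = 9, d_4 = (95 - 9^2)/14 = 14/14 = 1, a_4 = floor((9 + 9)/1) = 18.
  m_5 = 1*18 - 9 = 9, d_5 = (95 - 9^2)/1 = 14/1 = 14: (m_5, d_5) = (m_1, d_1) = (9, 14), so from here the quotients repeat a_1, ..., a_4; the period length is 4.
Hence the expansion of sqrt(95) is a_0 = 9 followed by the repeating block 1, 2, 1, 18 (period 4).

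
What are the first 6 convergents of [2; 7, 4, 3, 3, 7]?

2/1, 15/7, 62/29, 201/94, 665/311, 4856/2271

Using the convergent recurrence p_i = a_i*p_{i-1} + p_{i-2}, q_i = a_i*q_{i-1} + q_{i-2} with p_{-2}=0, p_{-1}=1, q_{-2}=1, q_{-1}=0:
  i=0: a_0=2, p_0 = 2*1 + 0 = 2, q_0 = 2*0 + 1 = 1.
  i=1: a_1=7, p_1 = 7*2 + 1 = 15, q_1 = 7*1 + 0 = 7.
  i=2: a_2=4, p_2 = 4*15 + 2 = 62, q_2 = 4*7 + 1 = 29.
  i=3: a_3=3, p_3 = 3*62 + 15 = 201, q_3 = 3*29 + 7 = 94.
  i=4: a_4=3, p_4 = 3*201 + 62 = 665, q_4 = 3*94 + 29 = 311.
  i=5: a_5=7, p_5 = 7*665 + 201 = 4856, q_5 = 7*311 + 94 = 2271.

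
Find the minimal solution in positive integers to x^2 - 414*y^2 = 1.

(x, y) = (24335, 1196)

First expand sqrt(414) as a continued fraction. With x_i = (sqrt(414) + m_i)/d_i and (m_0, d_0) = (0, 1): a_0 = floor(sqrt(414)) = 20, since 20^2 = 400 <= 414 < 441 = 21^2.
Iterate m_{i+1} = d_i*a_i - m_i, d_{i+1} = (414 - m_{i+1}^2)/d_i, a_{i+1} = floor((a_0 + m_{i+1})/d_{i+1}):
  m_1 = 1*20 - 0 = 20, d_1 = (414 - 20^2)/1 = 14/1 = 14, a_1 = floor((20 + 20)/14) = 2.
  m_2 = 14*2 - 20 = 8, d_2 = (414 - 8^2)/14 = 350/14 = 25, a_2 = floor((20 + 8)/25) = 1.
  m_3 = 25*1 - 8 = 17, d_3 = (414 - 17^2)/25 = 125/25 = 5, a_3 = floor((20 + 17)/5) = 7.
  m_4 = 5*7 - 17 = 18, d_4 = (414 - 18^2)/5 = 90/5 = 18, a_4 = floor((20 + 18)/18) = 2.
  m_5 = 18*2 - 18 = 18, d_5 = (414 - 18^2)/18 = 90/18 = 5, a_5 = floor((20 + 18)/5) = 7.
  m_6 = 5*7 - 18 = 17, d_6 = (414 - 17^2)/5 = 125/5 = 25, a_6 = floor((20 + 17)/25) = 1.
  m_7 = 25*1 - 17 = 8, d_7 = (414 - 8^2)/25 = 350/25 = 14, a_7 = floor((20 + 8)/14) = 2.
  m_8 = 14*2 - 8 = 20, d_8 = (414 - 20^2)/14 = 14/14 = 1, a_8 = floor((20 + 20)/1) = 40.
  m_9 = 1*40 - 20 = 20, d_9 = (414 - 20^2)/1 = 14/1 = 14: (m_9, d_9) = (m_1, d_1) = (20, 14), so from here the quotients repeat a_1, ..., a_8; the period length is 8.
So sqrt(414) = [20; (2, 1, 7, 2, 7, 1, 2, 40)] with period length k = 8.
k is even, so the fundamental solution of x^2 - 414y^2 = 1 is (p_{k-1}, q_{k-1}) = (p_7, q_7); compute convergents through index 7.
Convergents (p_i = a_i*p_{i-1} + p_{i-2}, q_i = a_i*q_{i-1} + q_{i-2} with p_{-2}=0, p_{-1}=1, q_{-2}=1, q_{-1}=0):
  i=0: a_0=20, p_0 = 20*1 + 0 = 20, q_0 = 20*0 + 1 = 1.
  i=1: a_1=2, p_1 = 2*20 + 1 = 41, q_1 = 2*1 + 0 = 2.
  i=2: a_2=1, p_2 = 1*41 + 20 = 61, q_2 = 1*2 + 1 = 3.
  i=3: a_3=7, p_3 = 7*61 + 41 = 468, q_3 = 7*3 + 2 = 23.
  i=4: a_4=2, p_4 = 2*468 + 61 = 997, q_4 = 2*23 + 3 = 49.
  i=5: a_5=7, p_5 = 7*997 + 468 = 7447, q_5 = 7*49 + 23 = 366.
  i=6: a_6=1, p_6 = 1*7447 + 997 = 8444, q_6 = 1*366 + 49 = 415.
  i=7: a_7=2, p_7 = 2*8444 + 7447 = 24335, q_7 = 2*415 + 366 = 1196.
Check: 24335^2 - 414*1196^2 = 592192225 - 592192224 = 1, so (x, y) = (24335, 1196) solves the equation, and by the theorem it is the least positive solution.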